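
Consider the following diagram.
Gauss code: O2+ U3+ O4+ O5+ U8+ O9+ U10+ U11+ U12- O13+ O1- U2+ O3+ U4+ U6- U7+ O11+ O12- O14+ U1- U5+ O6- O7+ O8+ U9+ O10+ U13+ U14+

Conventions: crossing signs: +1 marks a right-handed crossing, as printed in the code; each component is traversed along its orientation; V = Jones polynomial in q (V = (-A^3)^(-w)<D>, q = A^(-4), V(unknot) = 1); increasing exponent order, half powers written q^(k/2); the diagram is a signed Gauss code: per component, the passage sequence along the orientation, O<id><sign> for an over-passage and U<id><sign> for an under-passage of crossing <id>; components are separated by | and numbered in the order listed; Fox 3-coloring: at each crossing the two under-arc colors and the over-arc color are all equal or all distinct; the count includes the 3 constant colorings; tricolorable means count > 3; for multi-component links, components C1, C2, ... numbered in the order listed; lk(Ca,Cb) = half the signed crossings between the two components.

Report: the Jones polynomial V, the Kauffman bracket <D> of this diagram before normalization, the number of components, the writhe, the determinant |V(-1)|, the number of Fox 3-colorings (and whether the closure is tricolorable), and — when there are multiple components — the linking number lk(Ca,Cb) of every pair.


V(q) = q^3 - q^4 + 3q^5 - 4q^6 + 5q^7 - 5q^8 + 5q^9 - 4q^10 + 2q^11 - q^12
bracket: -A^-24 + 2A^-20 - 4A^-16 + 5A^-12 - 5A^-8 + 5A^-4 - 4 + 3A^4 - A^8 + A^12, w = +8
1 component, writhe +8, over 14 crossings
det 31, colorings 3 of 3^14 — not tricolorable
observation: |V(-1)| = 31: so not tricolorable, since 3 does not divide 31


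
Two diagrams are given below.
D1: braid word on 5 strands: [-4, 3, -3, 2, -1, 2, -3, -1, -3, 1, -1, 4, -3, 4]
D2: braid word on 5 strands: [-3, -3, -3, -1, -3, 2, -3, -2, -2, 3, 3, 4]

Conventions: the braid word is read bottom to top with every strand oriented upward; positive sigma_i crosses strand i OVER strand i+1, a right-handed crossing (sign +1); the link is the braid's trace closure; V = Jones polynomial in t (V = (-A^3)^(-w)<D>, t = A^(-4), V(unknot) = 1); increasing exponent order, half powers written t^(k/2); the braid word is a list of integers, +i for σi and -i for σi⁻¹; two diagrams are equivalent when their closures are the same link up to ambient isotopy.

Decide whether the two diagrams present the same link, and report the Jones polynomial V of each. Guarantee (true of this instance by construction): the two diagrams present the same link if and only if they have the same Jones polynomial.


equivalent: no
D1 (bracket A^-10 - A^-6 + 2A^-2 - 3A^2 + 3A^6 - 2A^10 + 2A^14 - A^18; 14 crossings at w = -2): V = -t^-6 + 2t^-5 - 2t^-4 + 3t^-3 - 3t^-2 + 2t^-1 - 1 + t
D2 (bracket A^-8 - A^-4 + 2 - A^4 + A^8 - A^12; 12 crossings at w = -4): V = -t^-6 + t^-5 - t^-4 + 2t^-3 - t^-2 + t^-1
key observation: V(t) takes 2 values over 2 diagrams, fixing the grouping


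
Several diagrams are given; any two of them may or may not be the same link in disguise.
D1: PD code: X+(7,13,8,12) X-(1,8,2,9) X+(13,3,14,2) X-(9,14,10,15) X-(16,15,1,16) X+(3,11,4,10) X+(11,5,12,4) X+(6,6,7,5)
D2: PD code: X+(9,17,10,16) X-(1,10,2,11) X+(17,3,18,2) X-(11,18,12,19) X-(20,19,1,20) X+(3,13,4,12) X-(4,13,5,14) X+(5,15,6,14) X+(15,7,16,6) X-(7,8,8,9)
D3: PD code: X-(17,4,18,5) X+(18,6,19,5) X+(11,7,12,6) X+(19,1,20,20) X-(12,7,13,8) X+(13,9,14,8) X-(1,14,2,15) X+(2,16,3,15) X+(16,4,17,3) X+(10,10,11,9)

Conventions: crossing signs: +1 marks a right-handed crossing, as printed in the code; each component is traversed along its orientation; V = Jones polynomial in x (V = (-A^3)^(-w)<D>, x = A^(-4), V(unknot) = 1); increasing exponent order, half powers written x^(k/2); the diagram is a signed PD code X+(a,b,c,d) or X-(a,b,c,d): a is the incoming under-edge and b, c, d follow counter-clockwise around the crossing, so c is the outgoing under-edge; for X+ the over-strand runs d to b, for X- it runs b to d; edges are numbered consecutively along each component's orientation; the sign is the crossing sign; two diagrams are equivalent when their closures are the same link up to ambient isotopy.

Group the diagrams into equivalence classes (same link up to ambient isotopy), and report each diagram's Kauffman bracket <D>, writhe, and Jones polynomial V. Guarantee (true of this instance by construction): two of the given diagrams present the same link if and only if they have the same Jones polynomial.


equivalence classes: {D1, D2} | {D3}
D1 (bracket A^-14 - 2A^-10 + 2A^-6 - 2A^-2 + 2A^2 - A^6 + A^10; 8 crossings at w = +2): V = x^-1 - 1 + 2x - 2x^2 + 2x^3 - 2x^4 + x^5
V(D2) = x^-1 - 1 + 2x - 2x^2 + 2x^3 - 2x^4 + x^5  (w 0, c 10, <D> = A^-20 - 2A^-16 + 2A^-12 - 2A^-8 + 2A^-4 - 1 + A^4)
D3 (bracket A^12; 10 crossings at w = +4): V = 1
key observation: comparing 3 Jones polynomials yields 2 groups


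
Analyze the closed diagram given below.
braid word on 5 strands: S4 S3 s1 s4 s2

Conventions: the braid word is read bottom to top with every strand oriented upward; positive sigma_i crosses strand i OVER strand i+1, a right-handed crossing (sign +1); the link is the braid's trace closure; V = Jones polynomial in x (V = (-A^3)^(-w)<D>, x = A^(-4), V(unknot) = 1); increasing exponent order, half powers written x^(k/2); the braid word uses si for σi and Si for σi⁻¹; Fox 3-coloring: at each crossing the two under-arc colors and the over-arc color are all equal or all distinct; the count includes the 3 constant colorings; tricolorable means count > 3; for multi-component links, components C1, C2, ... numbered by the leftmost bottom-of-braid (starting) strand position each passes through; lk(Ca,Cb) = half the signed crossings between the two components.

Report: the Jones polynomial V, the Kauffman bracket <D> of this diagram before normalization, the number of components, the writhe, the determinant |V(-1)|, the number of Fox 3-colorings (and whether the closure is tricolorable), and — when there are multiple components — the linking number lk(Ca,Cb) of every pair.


V = -x^(-1/2) - x^(1/2)
<D> = A + A^5 (w = +1)
2 components over 5 crossings, w = +1
lk(C1,C2): 0
9 Fox colorings among 3^5, |V(-1)| = 0: tricolorable
why: every pair of the 2 components has lk = 0


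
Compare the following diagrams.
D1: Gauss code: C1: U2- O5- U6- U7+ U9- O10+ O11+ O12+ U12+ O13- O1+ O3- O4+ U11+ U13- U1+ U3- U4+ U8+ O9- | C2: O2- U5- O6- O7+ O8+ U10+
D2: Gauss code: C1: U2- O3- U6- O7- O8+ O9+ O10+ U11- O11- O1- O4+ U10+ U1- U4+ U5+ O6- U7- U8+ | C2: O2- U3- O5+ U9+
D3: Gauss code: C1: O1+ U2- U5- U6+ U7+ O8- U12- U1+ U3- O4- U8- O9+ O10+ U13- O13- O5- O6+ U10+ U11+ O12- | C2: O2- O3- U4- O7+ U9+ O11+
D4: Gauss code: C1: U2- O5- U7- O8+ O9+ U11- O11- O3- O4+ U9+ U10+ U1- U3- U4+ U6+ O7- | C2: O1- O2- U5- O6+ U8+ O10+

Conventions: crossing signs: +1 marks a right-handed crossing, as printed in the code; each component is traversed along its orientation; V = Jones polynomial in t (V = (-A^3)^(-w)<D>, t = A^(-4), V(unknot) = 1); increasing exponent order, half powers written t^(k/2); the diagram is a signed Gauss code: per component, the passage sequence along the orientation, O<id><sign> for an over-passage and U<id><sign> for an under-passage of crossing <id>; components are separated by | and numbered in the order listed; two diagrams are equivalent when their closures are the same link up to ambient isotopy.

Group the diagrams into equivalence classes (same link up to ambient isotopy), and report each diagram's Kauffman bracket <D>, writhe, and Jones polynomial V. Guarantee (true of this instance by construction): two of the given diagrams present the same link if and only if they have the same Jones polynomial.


equivalence classes: {D1, D2, D3, D4}
D1 (bracket A^-3 - A + 2A^5 - A^9 + 2A^13 - A^17; 13 crossings at w = +1): V = t^(-7/2) - 2t^(-5/2) + t^(-3/2) - 2t^(-1/2) + t^(1/2) - t^(3/2)
V(D2) = t^(-7/2) - 2t^(-5/2) + t^(-3/2) - 2t^(-1/2) + t^(1/2) - t^(3/2)  [11 crossings, <D> = A^-9 - A^-5 + 2A^-1 - A^3 + 2A^7 - A^11, w = -1]
D3 (bracket A^-9 - A^-5 + 2A^-1 - A^3 + 2A^7 - A^11; 13 crossings at w = -1): V = t^(-7/2) - 2t^(-5/2) + t^(-3/2) - 2t^(-1/2) + t^(1/2) - t^(3/2)
V(D4) = t^(-7/2) - 2t^(-5/2) + t^(-3/2) - 2t^(-1/2) + t^(1/2) - t^(3/2)  (w -1, c 11, <D> = A^-9 - A^-5 + 2A^-1 - A^3 + 2A^7 - A^11)
key observation: all 4 diagrams share one V(t), hence one class


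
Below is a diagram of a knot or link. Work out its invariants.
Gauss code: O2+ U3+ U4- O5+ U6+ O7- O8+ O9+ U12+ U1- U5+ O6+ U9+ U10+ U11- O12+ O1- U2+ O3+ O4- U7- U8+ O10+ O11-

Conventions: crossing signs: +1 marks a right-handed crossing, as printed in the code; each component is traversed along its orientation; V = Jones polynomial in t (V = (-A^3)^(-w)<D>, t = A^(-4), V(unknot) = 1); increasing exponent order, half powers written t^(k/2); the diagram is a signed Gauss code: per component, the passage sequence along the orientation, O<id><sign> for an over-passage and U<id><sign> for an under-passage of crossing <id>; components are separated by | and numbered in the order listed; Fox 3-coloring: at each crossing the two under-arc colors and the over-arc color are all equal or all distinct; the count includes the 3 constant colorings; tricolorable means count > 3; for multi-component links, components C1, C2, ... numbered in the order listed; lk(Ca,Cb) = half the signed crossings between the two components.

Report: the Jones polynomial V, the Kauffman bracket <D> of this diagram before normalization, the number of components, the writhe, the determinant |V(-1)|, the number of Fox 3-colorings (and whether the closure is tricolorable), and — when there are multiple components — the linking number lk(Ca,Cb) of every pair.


V = t + t^3 - t^4
<D> = -A^-4 + 1 + A^8 (w = +4)
1 component over 12 crossings, w = +4
9 Fox colorings among 3^12, |V(-1)| = 3: tricolorable
why: det 3 = |V(-1)|; divisible by 3, so tricolorable


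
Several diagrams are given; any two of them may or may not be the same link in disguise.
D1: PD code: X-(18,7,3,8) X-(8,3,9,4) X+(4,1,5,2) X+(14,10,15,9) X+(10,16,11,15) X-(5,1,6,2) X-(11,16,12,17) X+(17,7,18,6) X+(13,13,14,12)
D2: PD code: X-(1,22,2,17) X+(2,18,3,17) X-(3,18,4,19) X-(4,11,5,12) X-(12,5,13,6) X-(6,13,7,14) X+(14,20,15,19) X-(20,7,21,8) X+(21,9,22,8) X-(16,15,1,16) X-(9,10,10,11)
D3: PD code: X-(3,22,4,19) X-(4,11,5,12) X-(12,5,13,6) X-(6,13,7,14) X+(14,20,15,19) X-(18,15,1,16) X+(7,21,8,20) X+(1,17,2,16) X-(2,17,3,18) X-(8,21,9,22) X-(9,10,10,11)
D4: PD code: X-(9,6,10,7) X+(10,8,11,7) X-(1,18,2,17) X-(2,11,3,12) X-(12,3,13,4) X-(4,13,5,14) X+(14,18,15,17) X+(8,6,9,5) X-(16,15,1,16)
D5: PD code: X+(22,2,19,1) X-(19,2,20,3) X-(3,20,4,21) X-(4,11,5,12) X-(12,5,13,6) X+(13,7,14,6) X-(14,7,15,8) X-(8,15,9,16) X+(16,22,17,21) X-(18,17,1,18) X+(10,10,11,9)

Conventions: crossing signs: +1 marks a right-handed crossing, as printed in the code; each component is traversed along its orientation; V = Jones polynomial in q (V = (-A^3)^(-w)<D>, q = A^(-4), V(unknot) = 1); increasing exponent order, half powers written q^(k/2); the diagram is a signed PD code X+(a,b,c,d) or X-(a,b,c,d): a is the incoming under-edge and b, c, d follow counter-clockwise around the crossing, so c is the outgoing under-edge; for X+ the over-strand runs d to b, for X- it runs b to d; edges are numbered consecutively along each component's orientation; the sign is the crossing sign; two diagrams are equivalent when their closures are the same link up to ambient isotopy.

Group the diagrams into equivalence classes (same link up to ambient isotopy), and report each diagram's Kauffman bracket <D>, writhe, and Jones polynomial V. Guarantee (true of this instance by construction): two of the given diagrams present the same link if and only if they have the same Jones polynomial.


equivalence classes: {D1} | {D2, D3, D4, D5}
D1 (bracket A + A^5; 9 crossings at w = +1): V = -q^(-1/2) - q^(1/2)
V(D2) = q^(-9/2) - q^(-5/2) - q^(-3/2) - q^(-1/2)  [11 crossings, <D> = A^-13 + A^-9 + A^-5 - A^3, w = -5]
D3 (bracket A^-13 + A^-9 + A^-5 - A^3; 11 crossings at w = -5): V = q^(-9/2) - q^(-5/2) - q^(-3/2) - q^(-1/2)
V(D4) = q^(-9/2) - q^(-5/2) - q^(-3/2) - q^(-1/2)  (w -3, c 9, <D> = A^-7 + A^-3 + A - A^9)
V(D5) = q^(-9/2) - q^(-5/2) - q^(-3/2) - q^(-1/2)  (w -3, c 11, <D> = A^-7 + A^-3 + A - A^9)
key observation: V(q) takes 2 values over 5 diagrams, fixing the grouping


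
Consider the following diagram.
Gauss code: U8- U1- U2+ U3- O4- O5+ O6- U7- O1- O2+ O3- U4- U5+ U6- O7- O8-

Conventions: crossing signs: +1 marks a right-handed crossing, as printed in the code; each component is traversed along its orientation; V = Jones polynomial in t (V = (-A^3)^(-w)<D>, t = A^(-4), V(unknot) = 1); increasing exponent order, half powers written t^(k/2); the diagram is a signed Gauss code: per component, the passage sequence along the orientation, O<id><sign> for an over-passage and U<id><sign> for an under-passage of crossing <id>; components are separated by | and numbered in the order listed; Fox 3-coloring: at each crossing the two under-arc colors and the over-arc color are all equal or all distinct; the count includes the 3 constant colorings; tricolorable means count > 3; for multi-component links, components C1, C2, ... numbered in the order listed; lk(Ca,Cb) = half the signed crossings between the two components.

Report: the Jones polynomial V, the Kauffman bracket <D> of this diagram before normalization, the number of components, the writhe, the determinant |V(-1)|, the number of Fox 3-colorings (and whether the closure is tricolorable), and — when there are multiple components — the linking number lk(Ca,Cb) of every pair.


Jones polynomial: V(t) = -t^-4 + t^-3 + t^-1
<D> = A^-8 + 1 - A^4; writhe -4
components 1, writhe -4 (8 crossings)
3-colorings: 9 of 3^8, det 3 — tricolorable
note: w = -4 (over 8 crossings) is diagram-only; (-A^3)^(4) removes it from V


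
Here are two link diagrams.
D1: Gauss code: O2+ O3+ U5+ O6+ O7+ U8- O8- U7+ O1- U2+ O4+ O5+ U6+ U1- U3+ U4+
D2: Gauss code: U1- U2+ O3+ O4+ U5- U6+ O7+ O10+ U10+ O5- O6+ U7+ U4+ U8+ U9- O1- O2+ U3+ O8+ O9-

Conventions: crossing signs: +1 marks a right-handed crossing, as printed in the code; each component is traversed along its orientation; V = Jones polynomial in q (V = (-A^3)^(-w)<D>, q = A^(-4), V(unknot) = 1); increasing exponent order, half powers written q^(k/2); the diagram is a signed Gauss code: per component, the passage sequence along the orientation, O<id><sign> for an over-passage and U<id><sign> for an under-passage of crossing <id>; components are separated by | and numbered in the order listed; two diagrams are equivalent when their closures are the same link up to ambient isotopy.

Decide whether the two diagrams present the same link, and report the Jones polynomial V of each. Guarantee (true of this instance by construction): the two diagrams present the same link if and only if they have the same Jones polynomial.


equivalent: no
D1 (bracket -A^-4 + 1 + A^8; 8 crossings at w = +4): V = q + q^3 - q^4
V(D2) = 1  (w +4, c 10, <D> = A^12)
key observation: V(q) takes 2 values over 2 diagrams, fixing the grouping


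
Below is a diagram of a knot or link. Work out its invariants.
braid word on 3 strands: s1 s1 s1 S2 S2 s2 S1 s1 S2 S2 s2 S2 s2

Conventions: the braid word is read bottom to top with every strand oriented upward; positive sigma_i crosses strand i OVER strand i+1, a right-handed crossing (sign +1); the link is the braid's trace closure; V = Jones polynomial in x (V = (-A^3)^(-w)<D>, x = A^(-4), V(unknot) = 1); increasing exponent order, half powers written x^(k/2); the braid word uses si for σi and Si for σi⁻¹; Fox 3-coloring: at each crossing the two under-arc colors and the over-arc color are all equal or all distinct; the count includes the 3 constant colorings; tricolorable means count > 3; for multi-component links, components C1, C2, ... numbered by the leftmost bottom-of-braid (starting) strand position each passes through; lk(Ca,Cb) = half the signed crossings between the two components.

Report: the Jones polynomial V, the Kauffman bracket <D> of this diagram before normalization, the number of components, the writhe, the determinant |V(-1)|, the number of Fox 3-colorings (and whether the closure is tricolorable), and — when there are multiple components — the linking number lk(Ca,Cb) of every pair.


V(x) = -x^(-3/2) - 2x^(1/2) + x^(3/2) - x^(5/2) + x^(7/2)
bracket: -A^-11 + A^-7 - A^-3 + 2A + A^9, w = +1
2 components, writhe +1, over 13 crossings
lk(C1,C2) = -1
det 6, colorings 9 of 3^13 — tricolorable
observation: summing lk over 1 pair gives -1


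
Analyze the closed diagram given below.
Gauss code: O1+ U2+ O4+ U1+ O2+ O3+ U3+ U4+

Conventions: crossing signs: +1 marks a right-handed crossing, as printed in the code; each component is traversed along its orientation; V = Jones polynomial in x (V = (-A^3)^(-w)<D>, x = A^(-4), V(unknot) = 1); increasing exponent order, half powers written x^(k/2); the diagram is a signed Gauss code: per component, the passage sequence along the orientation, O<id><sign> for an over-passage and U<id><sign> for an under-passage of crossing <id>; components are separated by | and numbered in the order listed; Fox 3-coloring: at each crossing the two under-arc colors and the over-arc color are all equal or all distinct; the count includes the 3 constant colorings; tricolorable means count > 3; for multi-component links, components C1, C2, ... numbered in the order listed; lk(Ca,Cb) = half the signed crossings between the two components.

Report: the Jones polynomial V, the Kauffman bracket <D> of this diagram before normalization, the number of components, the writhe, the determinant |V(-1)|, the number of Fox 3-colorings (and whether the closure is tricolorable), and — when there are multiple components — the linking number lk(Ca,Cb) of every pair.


V(x) = x + x^3 - x^4
bracket: -A^-4 + 1 + A^8, w = +4
1 component, writhe +4, over 4 crossings
det 3, colorings 9 of 3^4 — tricolorable
observation: V spans 3 powers of x: at least 3 crossings in any diagram


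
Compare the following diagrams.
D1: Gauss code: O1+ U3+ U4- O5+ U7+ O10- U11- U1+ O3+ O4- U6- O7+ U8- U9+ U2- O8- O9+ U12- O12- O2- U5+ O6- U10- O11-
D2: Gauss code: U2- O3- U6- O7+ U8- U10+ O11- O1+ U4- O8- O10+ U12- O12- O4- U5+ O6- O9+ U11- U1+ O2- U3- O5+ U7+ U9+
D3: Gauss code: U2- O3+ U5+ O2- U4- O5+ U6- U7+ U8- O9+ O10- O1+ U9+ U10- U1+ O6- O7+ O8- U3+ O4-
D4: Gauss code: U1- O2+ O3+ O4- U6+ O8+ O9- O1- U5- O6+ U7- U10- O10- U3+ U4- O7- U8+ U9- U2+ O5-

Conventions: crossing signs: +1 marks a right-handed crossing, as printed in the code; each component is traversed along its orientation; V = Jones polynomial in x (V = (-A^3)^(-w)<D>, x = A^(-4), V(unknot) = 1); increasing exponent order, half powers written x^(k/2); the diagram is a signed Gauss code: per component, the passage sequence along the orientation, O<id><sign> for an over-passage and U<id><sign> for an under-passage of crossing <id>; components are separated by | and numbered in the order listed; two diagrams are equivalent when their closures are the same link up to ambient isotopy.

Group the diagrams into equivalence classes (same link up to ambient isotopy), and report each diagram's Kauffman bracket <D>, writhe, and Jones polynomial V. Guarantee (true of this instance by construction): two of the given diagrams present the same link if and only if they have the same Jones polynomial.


grouping into links: {D1, D2, D3, D4}
V(D1) = x^-2 - x^-1 + 1 - x + x^2  (w -2, c 12, <D> = A^-14 - A^-10 + A^-6 - A^-2 + A^2)
V(D2) = x^-2 - x^-1 + 1 - x + x^2  (w -2, c 12, <D> = A^-14 - A^-10 + A^-6 - A^-2 + A^2)
D3 (bracket A^-8 - A^-4 + 1 - A^4 + A^8; 10 crossings at w = 0): V = x^-2 - x^-1 + 1 - x + x^2
V(D4) = x^-2 - x^-1 + 1 - x + x^2  [10 crossings, <D> = A^-14 - A^-10 + A^-6 - A^-2 + A^2, w = -2]
why: all 4 diagrams share one V(x), hence one class


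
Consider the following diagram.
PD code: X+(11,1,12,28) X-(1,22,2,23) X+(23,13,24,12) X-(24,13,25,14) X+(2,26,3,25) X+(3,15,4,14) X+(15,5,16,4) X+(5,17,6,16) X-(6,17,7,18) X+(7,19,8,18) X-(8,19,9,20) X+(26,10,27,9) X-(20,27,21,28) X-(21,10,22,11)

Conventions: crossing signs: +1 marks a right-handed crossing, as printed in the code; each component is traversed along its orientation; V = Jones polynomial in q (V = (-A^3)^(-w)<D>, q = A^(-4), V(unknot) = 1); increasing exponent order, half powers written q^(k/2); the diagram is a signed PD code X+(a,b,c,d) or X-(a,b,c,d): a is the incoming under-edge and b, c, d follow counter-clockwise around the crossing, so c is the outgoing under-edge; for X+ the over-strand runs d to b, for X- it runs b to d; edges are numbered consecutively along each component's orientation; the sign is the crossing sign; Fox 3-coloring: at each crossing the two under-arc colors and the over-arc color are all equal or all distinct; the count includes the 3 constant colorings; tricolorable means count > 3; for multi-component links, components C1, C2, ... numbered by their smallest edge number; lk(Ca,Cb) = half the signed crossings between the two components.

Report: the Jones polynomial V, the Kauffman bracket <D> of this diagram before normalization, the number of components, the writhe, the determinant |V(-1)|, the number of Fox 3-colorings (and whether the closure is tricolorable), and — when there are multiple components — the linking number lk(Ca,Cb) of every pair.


V(q) = q + q^3 - q^4
bracket: -A^-10 + A^-6 + A^2, w = +2
1 component, writhe +2, over 14 crossings
det 3, colorings 9 of 3^14 — tricolorable
observation: V spans 3 powers of q: at least 3 crossings in any diagram


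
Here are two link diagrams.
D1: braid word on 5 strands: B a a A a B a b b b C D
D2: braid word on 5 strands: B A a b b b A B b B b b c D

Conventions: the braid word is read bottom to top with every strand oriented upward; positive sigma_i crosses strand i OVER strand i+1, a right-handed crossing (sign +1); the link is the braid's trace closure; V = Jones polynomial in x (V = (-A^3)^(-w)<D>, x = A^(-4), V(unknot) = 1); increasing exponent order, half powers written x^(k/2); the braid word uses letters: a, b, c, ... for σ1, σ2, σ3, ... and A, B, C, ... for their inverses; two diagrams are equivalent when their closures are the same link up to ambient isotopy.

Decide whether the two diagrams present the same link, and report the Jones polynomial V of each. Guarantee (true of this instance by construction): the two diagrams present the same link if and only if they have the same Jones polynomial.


equivalent: no
V(D1) = x - x^2 + 2x^3 - x^4 + x^5 - x^6  (w +2, c 12, <D> = -A^-18 + A^-14 - A^-10 + 2A^-6 - A^-2 + A^2)
D2 (bracket -A^-10 + A^-6 + A^2; 14 crossings at w = +2): V = x + x^3 - x^4
why: 2 classes among 2 diagrams; unequal V(x) rules out equality


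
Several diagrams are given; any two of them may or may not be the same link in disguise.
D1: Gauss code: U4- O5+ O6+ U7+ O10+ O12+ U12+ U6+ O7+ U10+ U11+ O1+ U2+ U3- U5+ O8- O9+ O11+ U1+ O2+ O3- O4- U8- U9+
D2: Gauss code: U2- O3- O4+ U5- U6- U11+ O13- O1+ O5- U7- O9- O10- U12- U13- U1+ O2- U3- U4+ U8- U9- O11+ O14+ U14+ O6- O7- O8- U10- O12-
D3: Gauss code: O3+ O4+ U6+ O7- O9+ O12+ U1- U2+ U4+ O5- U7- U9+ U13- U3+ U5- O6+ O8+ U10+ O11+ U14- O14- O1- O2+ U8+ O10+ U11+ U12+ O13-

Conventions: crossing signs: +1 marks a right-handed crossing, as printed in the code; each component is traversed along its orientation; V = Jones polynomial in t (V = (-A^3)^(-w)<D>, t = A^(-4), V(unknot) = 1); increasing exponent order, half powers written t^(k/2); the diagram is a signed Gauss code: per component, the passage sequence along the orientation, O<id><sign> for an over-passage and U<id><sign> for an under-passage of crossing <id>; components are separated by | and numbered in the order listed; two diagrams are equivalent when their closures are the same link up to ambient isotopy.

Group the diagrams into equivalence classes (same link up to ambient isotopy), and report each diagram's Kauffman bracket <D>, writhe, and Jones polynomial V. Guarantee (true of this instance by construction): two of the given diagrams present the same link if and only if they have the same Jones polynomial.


classes: {D1, D3} | {D2}
V(D1) = t^2 + 2t^4 - 2t^5 + t^6 - 2t^7 + t^8  [12 crossings, <D> = A^-14 - 2A^-10 + A^-6 - 2A^-2 + 2A^2 + A^10, w = +6]
V(D2) = -t^-7 + t^-6 - t^-5 + t^-4 + t^-2  [14 crossings, <D> = A^-10 + A^-2 - A^2 + A^6 - A^10, w = -6]
V(D3) = t^2 + 2t^4 - 2t^5 + t^6 - 2t^7 + t^8  (w +4, c 14, <D> = A^-20 - 2A^-16 + A^-12 - 2A^-8 + 2A^-4 + A^4)
insight: 2 classes among 3 diagrams; unequal V(t) rules out equality


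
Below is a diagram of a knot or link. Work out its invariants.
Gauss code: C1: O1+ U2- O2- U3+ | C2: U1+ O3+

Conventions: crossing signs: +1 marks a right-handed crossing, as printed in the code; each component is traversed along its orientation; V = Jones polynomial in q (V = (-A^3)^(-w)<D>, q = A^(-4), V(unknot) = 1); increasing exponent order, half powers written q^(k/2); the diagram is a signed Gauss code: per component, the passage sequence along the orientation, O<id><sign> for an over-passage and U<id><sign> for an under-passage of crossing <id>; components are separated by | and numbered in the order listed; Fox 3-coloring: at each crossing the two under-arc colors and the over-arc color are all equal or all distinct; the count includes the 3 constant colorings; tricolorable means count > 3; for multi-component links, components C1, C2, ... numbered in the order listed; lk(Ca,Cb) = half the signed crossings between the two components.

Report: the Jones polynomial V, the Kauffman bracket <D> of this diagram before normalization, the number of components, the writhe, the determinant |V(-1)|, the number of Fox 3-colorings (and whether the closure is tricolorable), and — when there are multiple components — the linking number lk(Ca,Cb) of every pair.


V(q) = -q^(1/2) - q^(5/2)
bracket: A^-7 + A, w = +1
2 components, writhe +1, over 3 crossings
lk(C1,C2) = +1
det 2, colorings 3 of 3^3 — not tricolorable
observation: span 2 respects span(V) <= c + mu - 1 = 4 for this 2-component diagram


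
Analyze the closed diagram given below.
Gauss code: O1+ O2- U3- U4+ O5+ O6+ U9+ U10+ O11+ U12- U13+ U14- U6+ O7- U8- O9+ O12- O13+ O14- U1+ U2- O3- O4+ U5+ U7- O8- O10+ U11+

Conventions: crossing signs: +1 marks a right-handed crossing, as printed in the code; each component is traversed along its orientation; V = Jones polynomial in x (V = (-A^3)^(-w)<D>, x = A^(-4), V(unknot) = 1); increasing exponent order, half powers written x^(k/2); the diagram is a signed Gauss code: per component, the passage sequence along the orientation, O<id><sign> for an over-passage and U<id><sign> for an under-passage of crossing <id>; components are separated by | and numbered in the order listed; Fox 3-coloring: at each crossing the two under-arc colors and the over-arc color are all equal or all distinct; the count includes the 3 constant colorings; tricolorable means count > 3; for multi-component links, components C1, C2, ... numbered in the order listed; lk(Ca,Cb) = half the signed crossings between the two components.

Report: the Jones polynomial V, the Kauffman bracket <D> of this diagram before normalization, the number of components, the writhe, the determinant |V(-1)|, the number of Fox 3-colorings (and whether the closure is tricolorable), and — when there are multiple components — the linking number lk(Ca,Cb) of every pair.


V = -x^-1 + 2 - x + 2x^2 - x^3 + x^4 - x^5
<D> = -A^-14 + A^-10 - A^-6 + 2A^-2 - A^2 + 2A^6 - A^10 (w = +2)
1 component over 14 crossings, w = +2
9 Fox colorings among 3^14, |V(-1)| = 9: tricolorable
why: |V(-1)| = 9: so tricolorable, since 3 divides 9


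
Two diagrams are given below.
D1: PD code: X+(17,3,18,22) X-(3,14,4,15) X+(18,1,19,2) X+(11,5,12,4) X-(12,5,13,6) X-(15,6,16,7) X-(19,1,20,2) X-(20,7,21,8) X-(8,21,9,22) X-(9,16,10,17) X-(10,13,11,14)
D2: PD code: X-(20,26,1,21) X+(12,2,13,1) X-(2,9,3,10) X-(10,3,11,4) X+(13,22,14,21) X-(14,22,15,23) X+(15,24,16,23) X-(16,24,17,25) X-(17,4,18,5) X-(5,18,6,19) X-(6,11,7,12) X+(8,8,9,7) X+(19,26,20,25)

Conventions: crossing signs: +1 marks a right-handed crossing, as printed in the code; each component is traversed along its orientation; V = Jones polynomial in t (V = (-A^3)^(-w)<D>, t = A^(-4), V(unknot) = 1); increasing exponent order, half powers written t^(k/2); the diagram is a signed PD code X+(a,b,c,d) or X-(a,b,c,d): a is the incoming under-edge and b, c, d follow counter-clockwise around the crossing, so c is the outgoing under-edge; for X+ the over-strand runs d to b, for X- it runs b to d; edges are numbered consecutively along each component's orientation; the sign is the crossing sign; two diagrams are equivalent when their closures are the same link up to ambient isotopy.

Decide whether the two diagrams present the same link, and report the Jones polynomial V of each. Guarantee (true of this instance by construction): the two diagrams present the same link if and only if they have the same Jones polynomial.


equivalent: yes
V(D1) = t^(-13/2) - t^(-7/2) - t^(-5/2) - t^(-1/2)  (w -5, c 11, <D> = A^-13 + A^-5 + A^-1 - A^11)
V(D2) = t^(-13/2) - t^(-7/2) - t^(-5/2) - t^(-1/2)  (w -3, c 13, <D> = A^-7 + A + A^5 - A^17)
why: Reidemeister moves carry D1 (11 crossings) to D2 (13)


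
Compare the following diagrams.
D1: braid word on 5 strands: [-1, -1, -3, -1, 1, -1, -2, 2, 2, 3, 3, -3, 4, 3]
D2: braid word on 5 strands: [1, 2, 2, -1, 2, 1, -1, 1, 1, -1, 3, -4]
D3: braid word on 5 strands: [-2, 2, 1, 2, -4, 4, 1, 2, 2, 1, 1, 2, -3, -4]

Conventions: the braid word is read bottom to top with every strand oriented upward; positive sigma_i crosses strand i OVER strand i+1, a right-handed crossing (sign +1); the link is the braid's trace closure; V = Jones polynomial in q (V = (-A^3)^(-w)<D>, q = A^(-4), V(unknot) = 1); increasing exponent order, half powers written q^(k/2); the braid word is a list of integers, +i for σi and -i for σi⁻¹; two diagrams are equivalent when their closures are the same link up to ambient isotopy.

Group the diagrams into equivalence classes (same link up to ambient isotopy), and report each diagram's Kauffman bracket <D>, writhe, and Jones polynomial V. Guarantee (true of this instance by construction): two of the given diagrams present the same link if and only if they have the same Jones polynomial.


equivalence classes: {D1} | {D2} | {D3}
D1 (bracket A^4 + A^12 - A^16; 14 crossings at w = 0): V = -q^-4 + q^-3 + q^-1
D2 (bracket -A^-12 + A^-8 - A^-4 + 2 - A^4 + A^8; 12 crossings at w = +4): V = q - q^2 + 2q^3 - q^4 + q^5 - q^6
V(D3) = q^3 + q^5 - q^8  (w +6, c 14, <D> = -A^-14 + A^-2 + A^6)
observation: 3 classes among 3 diagrams; unequal V(q) rules out equality


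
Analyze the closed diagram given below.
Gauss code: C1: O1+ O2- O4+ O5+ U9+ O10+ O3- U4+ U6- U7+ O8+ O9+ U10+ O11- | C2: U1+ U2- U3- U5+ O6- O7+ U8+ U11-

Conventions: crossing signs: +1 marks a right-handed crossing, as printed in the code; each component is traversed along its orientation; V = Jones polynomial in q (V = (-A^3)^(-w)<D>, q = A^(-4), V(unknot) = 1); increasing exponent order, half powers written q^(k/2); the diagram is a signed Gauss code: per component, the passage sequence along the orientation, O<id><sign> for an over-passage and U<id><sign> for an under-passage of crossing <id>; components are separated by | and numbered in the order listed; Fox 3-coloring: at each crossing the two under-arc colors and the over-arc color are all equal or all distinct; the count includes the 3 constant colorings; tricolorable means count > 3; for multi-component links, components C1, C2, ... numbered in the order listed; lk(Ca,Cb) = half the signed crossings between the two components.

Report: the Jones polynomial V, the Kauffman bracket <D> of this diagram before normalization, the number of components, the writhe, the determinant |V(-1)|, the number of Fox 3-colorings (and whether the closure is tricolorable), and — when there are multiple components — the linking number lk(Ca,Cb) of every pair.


V = -q^(1/2) - q^(3/2) - q^(5/2) + q^(9/2)
<D> = -A^-9 + A^-1 + A^3 + A^7 (w = +3)
2 components over 11 crossings, w = +3
lk(C1,C2): 0
27 Fox colorings among 3^11, |V(-1)| = 0: tricolorable
why: every pair of the 2 components has lk = 0


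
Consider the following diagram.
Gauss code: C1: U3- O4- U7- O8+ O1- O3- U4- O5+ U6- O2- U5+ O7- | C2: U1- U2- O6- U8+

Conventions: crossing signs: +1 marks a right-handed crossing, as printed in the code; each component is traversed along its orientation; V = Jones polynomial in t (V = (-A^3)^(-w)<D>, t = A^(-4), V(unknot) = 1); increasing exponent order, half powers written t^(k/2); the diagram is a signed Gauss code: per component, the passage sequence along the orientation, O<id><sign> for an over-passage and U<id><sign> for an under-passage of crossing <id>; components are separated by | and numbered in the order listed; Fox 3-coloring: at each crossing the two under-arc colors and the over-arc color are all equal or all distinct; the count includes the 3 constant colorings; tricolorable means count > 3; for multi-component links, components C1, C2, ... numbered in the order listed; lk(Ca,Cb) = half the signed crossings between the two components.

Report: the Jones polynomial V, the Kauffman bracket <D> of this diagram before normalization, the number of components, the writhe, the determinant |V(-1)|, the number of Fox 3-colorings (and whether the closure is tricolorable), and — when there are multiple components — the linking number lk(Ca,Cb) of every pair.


Jones polynomial: V(t) = t^(-13/2) - t^(-11/2) + t^(-9/2) - 2t^(-7/2) - t^(-3/2)
<D> = -A^-6 - 2A^2 + A^6 - A^10 + A^14; writhe -4
components 2, writhe -4 (8 crossings)
linking number lk(C1,C2) = -1
3-colorings: 9 of 3^8, det 6 — tricolorable
note: |V(-1)| = 6: so tricolorable, since 3 divides 6


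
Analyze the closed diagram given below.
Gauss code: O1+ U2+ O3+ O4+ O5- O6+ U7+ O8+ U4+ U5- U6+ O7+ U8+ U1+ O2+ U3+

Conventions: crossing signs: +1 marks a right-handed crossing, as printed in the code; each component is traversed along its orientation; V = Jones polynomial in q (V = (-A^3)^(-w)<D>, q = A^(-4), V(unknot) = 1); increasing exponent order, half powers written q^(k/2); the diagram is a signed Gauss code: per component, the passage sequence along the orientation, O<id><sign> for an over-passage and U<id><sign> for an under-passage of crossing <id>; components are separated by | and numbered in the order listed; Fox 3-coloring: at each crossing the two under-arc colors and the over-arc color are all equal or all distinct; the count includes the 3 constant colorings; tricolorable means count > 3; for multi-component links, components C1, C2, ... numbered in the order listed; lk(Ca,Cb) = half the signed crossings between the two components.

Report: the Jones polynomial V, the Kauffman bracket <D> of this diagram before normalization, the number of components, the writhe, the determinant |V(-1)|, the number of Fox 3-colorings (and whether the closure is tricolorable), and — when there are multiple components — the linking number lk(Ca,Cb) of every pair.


Jones polynomial: V(q) = q^2 + 2q^4 - 2q^5 + q^6 - 2q^7 + q^8
<D> = A^-14 - 2A^-10 + A^-6 - 2A^-2 + 2A^2 + A^10; writhe +6
components 1, writhe +6 (8 crossings)
3-colorings: 27 of 3^8, det 9 — tricolorable
note: the span of V is 6, forcing >= 6 crossings in any diagram


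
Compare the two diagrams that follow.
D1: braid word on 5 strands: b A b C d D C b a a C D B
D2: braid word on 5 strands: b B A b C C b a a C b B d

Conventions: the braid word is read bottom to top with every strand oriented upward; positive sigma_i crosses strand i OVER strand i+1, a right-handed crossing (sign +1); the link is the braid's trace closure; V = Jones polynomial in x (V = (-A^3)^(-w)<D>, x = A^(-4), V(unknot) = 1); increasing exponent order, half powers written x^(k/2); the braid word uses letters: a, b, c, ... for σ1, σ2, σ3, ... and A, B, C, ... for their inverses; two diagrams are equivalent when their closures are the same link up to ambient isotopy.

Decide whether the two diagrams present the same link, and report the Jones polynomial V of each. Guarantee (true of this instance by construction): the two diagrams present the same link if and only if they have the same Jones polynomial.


same link: yes
V(D1) = x^(-7/2) - 2x^(-5/2) + x^(-3/2) - 2x^(-1/2) + x^(1/2) - x^(3/2)  [13 crossings, <D> = A^-9 - A^-5 + 2A^-1 - A^3 + 2A^7 - A^11, w = -1]
V(D2) = x^(-7/2) - 2x^(-5/2) + x^(-3/2) - 2x^(-1/2) + x^(1/2) - x^(3/2)  (w +1, c 13, <D> = A^-3 - A + 2A^5 - A^9 + 2A^13 - A^17)
note: all 2 diagrams share one V(x), hence one class


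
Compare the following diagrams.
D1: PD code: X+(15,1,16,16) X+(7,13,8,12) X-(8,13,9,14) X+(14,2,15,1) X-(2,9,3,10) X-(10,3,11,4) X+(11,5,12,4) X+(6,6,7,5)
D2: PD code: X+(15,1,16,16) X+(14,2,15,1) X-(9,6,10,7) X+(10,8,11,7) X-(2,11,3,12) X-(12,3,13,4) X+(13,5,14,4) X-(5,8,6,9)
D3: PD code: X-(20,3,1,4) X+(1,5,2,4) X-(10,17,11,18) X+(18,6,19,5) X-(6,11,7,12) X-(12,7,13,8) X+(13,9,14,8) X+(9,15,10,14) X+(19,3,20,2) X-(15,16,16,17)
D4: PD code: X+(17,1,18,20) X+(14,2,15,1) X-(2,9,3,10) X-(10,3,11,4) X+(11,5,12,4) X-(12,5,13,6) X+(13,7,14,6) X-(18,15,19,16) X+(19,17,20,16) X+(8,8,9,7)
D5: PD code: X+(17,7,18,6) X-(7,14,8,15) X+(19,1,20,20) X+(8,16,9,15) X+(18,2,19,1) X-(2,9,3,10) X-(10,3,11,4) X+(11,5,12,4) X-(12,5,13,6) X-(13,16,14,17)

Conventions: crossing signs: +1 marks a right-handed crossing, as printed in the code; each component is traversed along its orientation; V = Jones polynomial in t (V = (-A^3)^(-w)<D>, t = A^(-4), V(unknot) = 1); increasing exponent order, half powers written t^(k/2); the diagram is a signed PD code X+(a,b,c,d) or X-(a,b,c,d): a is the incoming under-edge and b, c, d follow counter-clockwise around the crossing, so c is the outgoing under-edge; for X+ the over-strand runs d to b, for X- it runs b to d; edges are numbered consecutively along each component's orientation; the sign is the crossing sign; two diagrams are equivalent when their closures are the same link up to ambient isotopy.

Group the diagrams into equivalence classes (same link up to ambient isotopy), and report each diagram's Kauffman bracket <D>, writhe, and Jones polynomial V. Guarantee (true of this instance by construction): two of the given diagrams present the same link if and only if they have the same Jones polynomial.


equivalence classes: {D1, D2, D3, D4, D5}
D1 (bracket A^6; 8 crossings at w = +2): V = 1
V(D2) = 1  (w 0, c 8, <D> = 1)
V(D3) = 1  [10 crossings, <D> = 1, w = 0]
V(D4) = 1  [10 crossings, <D> = A^6, w = +2]
V(D5) = 1  [10 crossings, <D> = 1, w = 0]
observation: all 5 diagrams share one V(t), hence one class


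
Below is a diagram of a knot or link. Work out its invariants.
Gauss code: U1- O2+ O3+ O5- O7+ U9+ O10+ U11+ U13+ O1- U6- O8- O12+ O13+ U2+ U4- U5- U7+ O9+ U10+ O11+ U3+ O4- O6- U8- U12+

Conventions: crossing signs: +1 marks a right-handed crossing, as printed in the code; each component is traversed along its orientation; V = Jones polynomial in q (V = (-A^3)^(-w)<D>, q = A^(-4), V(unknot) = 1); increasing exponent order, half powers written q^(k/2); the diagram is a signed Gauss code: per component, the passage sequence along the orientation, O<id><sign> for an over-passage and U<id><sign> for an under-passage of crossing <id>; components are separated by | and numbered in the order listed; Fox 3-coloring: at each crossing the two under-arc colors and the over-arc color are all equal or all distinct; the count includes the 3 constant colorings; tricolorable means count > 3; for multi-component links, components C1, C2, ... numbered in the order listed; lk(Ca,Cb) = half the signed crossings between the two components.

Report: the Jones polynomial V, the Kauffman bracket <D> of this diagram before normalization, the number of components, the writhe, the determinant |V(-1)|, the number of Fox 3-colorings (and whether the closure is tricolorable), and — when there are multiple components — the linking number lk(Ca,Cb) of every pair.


Jones polynomial: V(q) = q^-1 - 1 + 3q - 4q^2 + 4q^3 - 4q^4 + 3q^5 - 2q^6 + q^7
<D> = -A^-19 + 2A^-15 - 3A^-11 + 4A^-7 - 4A^-3 + 4A - 3A^5 + A^9 - A^13; writhe +3
components 1, writhe +3 (13 crossings)
3-colorings: 3 of 3^13, det 23 — not tricolorable
note: |V(-1)| = 23: so not tricolorable, since 3 does not divide 23
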